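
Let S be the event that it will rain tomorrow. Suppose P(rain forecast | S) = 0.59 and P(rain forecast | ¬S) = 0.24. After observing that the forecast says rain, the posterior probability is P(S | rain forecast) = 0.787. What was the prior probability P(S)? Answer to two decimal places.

P(S) = 0.60

In odds form, posterior odds = prior odds × likelihood ratio, so prior odds = posterior odds ÷ LR.
Posterior odds = 0.787/(1−0.787) = 3.6948. LR = 0.59/0.24 = 2.4583.
Prior odds = 3.6948/2.4583 = 1.5030, so P(S) = 1.5030/(1+1.5030) ≈ 0.60.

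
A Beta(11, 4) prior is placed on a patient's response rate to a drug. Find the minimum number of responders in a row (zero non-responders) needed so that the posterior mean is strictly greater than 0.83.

After k responders and 0 non-responders the posterior is Beta(11+k, 4), with mean (11+k)/(11+4+k).
Set (11+k)/(15+k) > 0.83 and solve: k > (0.83·15 − 11)/(1 − 0.83) = 8.529.
The smallest integer exceeding 8.529 is 9.

k = 9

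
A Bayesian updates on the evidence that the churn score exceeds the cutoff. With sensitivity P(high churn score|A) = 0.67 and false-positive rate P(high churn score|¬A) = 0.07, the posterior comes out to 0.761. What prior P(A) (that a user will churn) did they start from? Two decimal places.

P(A) = 0.25

In odds form, posterior odds = prior odds × likelihood ratio, so prior odds = posterior odds ÷ LR.
Posterior odds = 0.761/(1−0.761) = 3.1841. LR = 0.67/0.07 = 9.5714.
Prior odds = 3.1841/9.5714 = 0.3327, so P(A) = 0.3327/(1+0.3327) ≈ 0.25.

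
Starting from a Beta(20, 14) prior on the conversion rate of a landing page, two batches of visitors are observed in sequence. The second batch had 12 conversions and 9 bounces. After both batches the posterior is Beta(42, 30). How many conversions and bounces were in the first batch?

Because Beta–binomial updating is additive in the counts, the combined data contributed (α_post−α_prior, β_post−β_prior) successes and failures.
Total across both batches: 42−20=22 conversions, 30−14=16 bounces.
Subtract the second batch: 22−12=10 conversions and 16−9=7 bounces.

10 conversions and 7 bounces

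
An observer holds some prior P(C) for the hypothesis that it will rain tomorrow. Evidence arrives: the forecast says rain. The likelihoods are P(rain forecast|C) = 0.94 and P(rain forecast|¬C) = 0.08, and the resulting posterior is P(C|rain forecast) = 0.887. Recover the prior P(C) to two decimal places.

P(C) = 0.40

In odds form, posterior odds = prior odds × likelihood ratio, so prior odds = posterior odds ÷ LR.
Posterior odds = 0.887/(1−0.887) = 7.8496. LR = 0.94/0.08 = 11.7500.
Prior odds = 7.8496/11.7500 = 0.6681, so P(C) = 0.6681/(1+0.6681) ≈ 0.40.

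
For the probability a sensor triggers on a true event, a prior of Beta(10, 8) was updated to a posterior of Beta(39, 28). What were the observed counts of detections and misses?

Beta is conjugate to the binomial likelihood: posterior = Beta(α+s, β+f).
Match parameters: s=39−10=29, f=28−8=20.

29 detections and 20 misses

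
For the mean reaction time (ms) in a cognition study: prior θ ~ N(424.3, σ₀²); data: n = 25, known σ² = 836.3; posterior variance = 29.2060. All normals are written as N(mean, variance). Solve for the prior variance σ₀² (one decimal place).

σ₀² = 230.1

Posterior precision equals prior precision plus data precision: 1/σ_n² = 1/σ₀² + n/σ².
So 1/σ₀² = 1/29.2060 − 25/836.3 = 0.034240 − 0.029894 = 0.004346.
Hence σ₀² = 1/0.004346 ≈ 230.1.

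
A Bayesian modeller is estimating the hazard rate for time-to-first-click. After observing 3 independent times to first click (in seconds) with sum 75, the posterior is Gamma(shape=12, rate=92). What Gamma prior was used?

Gamma(shape=9, rate=17)

Gamma–exponential conjugacy: posterior shape = α + n, posterior rate = β + Σtᵢ.
So α = 12 − 3 = 9 and β = 92 − 75 = 17.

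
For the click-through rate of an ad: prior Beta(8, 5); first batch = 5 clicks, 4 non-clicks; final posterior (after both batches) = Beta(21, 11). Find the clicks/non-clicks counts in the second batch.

8 clicks and 2 non-clicks

Sequential conjugate updates are equivalent to a single update on the pooled data, so total successes = posterior α − prior α and total failures = posterior β − prior β.
Total across both batches: 21−8=13 clicks, 11−5=6 non-clicks.
Subtract the first batch: 13−5=8 clicks and 6−4=2 non-clicks.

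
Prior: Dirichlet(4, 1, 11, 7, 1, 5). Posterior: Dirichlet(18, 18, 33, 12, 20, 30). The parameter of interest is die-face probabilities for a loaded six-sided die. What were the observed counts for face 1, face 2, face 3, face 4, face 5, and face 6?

counts (14, 17, 22, 5, 19, 25)

For a Dirichlet(α) prior with multinomial counts c, the posterior is Dirichlet(α + c) componentwise.
Counts are posterior − prior componentwise: 18−4=14, 18−1=17, 33−11=22, 12−7=5, 20−1=19, 30−5=25.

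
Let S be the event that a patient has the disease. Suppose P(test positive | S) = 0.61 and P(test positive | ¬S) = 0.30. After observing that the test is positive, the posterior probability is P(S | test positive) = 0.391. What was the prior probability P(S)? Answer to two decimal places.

Bayes' rule in odds form gives O(S|E) = O(S)·[P(E|S)/P(E|¬S)], hence O(S) = O(S|E)/LR.
Posterior odds = 0.391/(1−0.391) = 0.6420. LR = 0.61/0.30 = 2.0333.
Prior odds = 0.6420/2.0333 = 0.3157, so P(S) = 0.3157/(1+0.3157) ≈ 0.24.

P(S) = 0.24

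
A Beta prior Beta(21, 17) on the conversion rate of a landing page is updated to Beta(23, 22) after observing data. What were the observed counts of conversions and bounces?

A Beta(a, b) prior with s successes and f failures in binomial data gives a Beta(a+s, b+f) posterior.
So s = 23 − 21 = 2 and f = 22 − 17 = 5.

2 conversions and 5 bounces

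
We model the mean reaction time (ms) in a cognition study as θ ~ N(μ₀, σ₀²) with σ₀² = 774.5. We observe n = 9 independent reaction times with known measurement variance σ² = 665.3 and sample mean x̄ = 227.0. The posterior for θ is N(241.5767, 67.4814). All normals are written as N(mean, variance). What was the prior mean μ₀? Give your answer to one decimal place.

The posterior mean is a precision-weighted average: μ_n = (τ₀μ₀ + τ_data·x̄)/(τ₀+τ_data), with τ₀=1/σ₀² and τ_data=n/σ².
Here τ₀ = 1/774.5 = 0.001291 and τ_data = 9/665.3 = 0.013528, so τ_n = 0.014819.
Rearranging for μ₀: μ₀ = (μ_n·τ_n − τ_data·x̄)/τ₀ = (241.5767·0.014819 − 0.013528·227.0) / 0.001291 = 0.509069/0.001291 ≈ 394.3.

μ₀ = 394.3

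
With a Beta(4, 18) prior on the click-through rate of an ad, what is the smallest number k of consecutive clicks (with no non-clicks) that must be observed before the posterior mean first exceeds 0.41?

After k clicks and 0 non-clicks the posterior is Beta(4+k, 18), with mean (4+k)/(4+18+k).
Set (4+k)/(22+k) > 0.41 and solve: k > (0.41·22 − 4)/(1 − 0.41) = 8.508.
The smallest integer exceeding 8.508 is 9, and checking k=9: (13)/(31) = 0.4194 > 0.41.

k = 9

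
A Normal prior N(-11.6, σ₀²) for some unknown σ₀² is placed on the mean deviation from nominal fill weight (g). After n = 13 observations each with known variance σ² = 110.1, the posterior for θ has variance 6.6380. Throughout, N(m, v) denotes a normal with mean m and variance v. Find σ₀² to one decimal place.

σ₀² = 30.7

Posterior precision equals prior precision plus data precision: 1/σ_n² = 1/σ₀² + n/σ².
So 1/σ₀² = 1/6.6380 − 13/110.1 = 0.150648 − 0.118074 = 0.032574.
Hence σ₀² = 1/0.032574 ≈ 30.7.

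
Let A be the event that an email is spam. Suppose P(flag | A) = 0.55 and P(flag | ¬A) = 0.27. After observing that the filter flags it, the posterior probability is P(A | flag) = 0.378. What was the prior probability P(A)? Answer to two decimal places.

P(A) = 0.23

In odds form, posterior odds = prior odds × likelihood ratio, so prior odds = posterior odds ÷ LR.
Posterior odds = 0.378/(1−0.378) = 0.6077. LR = 0.55/0.27 = 2.0370.
Prior odds = 0.6077/2.0370 = 0.2983, so P(A) = 0.2983/(1+0.2983) ≈ 0.23.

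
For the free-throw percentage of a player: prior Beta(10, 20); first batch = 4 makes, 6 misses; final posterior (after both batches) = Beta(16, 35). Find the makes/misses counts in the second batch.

Because Beta–binomial updating is additive in the counts, the combined data contributed (α_post−α_prior, β_post−β_prior) successes and failures.
Total across both batches: 16−10=6 makes, 35−20=15 misses.
Subtract the first batch: 6−4=2 makes and 15−6=9 misses.

2 makes and 9 misses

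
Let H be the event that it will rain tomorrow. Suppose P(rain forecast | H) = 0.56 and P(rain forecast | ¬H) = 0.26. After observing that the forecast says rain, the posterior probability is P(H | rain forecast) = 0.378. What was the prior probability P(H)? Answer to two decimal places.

P(H) = 0.22

In odds form, posterior odds = prior odds × likelihood ratio, so prior odds = posterior odds ÷ LR.
Posterior odds = 0.378/(1−0.378) = 0.6077. LR = 0.56/0.26 = 2.1538.
Prior odds = 0.6077/2.1538 = 0.2822, so P(H) = 0.2822/(1+0.2822) ≈ 0.22.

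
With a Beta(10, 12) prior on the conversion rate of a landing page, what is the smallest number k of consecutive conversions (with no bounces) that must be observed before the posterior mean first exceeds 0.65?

k = 13

After k conversions and 0 bounces the posterior is Beta(10+k, 12), with mean (10+k)/(10+12+k).
Set (10+k)/(22+k) > 0.65 and solve: k > (0.65·22 − 10)/(1 − 0.65) = 12.286.
The smallest integer exceeding 12.286 is 13, and checking k=13: (23)/(35) = 0.6571 > 0.65.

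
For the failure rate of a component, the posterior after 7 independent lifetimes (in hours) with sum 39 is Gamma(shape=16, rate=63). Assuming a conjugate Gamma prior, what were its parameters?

For an exponential likelihood with a Gamma(α, β) prior on the rate, n observations with total T give posterior Gamma(α+n, β+T).
So α = 16 − 7 = 9 and β = 63 − 39 = 24.

Gamma(shape=9, rate=24)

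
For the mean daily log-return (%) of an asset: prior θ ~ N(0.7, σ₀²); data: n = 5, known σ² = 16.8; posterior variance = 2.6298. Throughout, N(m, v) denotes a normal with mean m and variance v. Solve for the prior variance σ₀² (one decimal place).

σ₀² = 12.1

For the Normal–Normal model with known σ², precisions add: τ_n = τ₀ + n/σ².
So 1/σ₀² = 1/2.6298 − 5/16.8 = 0.380257 − 0.297619 = 0.082638.
Hence σ₀² = 1/0.082638 ≈ 12.1.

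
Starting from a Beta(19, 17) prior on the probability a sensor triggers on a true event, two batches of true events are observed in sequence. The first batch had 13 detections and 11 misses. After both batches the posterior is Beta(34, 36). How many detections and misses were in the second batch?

2 detections and 8 misses

Sequential conjugate updates are equivalent to a single update on the pooled data, so total successes = posterior α − prior α and total failures = posterior β − prior β.
Total across both batches: 34−19=15 detections, 36−17=19 misses.
Subtract the first batch: 15−13=2 detections and 19−11=8 misses.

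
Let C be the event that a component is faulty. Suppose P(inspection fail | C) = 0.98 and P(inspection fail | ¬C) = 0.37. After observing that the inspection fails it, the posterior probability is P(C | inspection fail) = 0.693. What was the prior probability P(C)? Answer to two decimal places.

Bayes' rule in odds form gives O(C|E) = O(C)·[P(E|C)/P(E|¬C)], hence O(C) = O(C|E)/LR.
Posterior odds = 0.693/(1−0.693) = 2.2573. LR = 0.98/0.37 = 2.6486.
Prior odds = 2.2573/2.6486 = 0.8523, so P(C) = 0.8523/(1+0.8523) ≈ 0.46.

P(C) = 0.46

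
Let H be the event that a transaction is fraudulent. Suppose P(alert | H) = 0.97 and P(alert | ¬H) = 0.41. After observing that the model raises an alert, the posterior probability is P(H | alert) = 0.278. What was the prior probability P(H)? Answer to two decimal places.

In odds form, posterior odds = prior odds × likelihood ratio, so prior odds = posterior odds ÷ LR.
Posterior odds = 0.278/(1−0.278) = 0.3850. LR = 0.97/0.41 = 2.3659.
Prior odds = 0.3850/2.3659 = 0.1627, so P(H) = 0.1627/(1+0.1627) ≈ 0.14.

P(H) = 0.14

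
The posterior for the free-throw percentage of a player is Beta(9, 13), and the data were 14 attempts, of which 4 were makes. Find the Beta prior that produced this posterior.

Under Beta–binomial conjugacy the posterior parameters are (α+s, β+f).
Subtract the data counts: 9−4=5, 13−10=3.

Beta(5, 3)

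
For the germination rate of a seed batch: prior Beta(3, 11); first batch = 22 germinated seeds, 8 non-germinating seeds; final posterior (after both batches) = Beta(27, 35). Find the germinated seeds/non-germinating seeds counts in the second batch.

Sequential conjugate updates are equivalent to a single update on the pooled data, so total successes = posterior α − prior α and total failures = posterior β − prior β.
Total across both batches: 27−3=24 germinated seeds, 35−11=24 non-germinating seeds.
Subtract the first batch: 24−22=2 germinated seeds and 24−8=16 non-germinating seeds.

2 germinated seeds and 16 non-germinating seeds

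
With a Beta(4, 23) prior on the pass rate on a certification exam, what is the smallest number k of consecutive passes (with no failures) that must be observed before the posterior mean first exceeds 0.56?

After k passes and 0 failures the posterior is Beta(4+k, 23), with mean (4+k)/(4+23+k).
Set (4+k)/(27+k) > 0.56 and solve: k > (0.56·27 − 4)/(1 − 0.56) = 25.273.
The smallest integer exceeding 25.273 is 26, and checking k=26: (30)/(53) = 0.5660 > 0.56.

k = 26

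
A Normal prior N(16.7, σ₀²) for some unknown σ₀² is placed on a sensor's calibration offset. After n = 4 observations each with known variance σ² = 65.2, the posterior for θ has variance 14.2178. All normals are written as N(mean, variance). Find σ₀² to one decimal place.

σ₀² = 111.3

Posterior precision equals prior precision plus data precision: 1/σ_n² = 1/σ₀² + n/σ².
So 1/σ₀² = 1/14.2178 − 4/65.2 = 0.070334 − 0.061350 = 0.008984.
Hence σ₀² = 1/0.008984 ≈ 111.3.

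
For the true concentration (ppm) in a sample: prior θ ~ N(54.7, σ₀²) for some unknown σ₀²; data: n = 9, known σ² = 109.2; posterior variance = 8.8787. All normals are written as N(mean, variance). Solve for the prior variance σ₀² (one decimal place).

σ₀² = 33.1

Posterior precision equals prior precision plus data precision: 1/σ_n² = 1/σ₀² + n/σ².
So 1/σ₀² = 1/8.8787 − 9/109.2 = 0.112629 − 0.082418 = 0.030211.
Hence σ₀² = 1/0.030211 ≈ 33.1.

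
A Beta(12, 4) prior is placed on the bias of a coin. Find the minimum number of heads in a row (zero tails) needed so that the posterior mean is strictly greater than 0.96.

k = 85

After k heads and 0 tails the posterior is Beta(12+k, 4), with mean (12+k)/(12+4+k).
Set (12+k)/(16+k) > 0.96 and solve: k > (0.96·16 − 12)/(1 − 0.96) = 84.000.
The smallest integer exceeding 84.000 is 85.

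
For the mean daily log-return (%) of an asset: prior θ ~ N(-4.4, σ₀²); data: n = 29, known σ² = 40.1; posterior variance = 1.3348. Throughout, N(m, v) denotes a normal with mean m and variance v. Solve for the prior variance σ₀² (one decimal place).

For the Normal–Normal model with known σ², precisions add: τ_n = τ₀ + n/σ².
So 1/σ₀² = 1/1.3348 − 29/40.1 = 0.749176 − 0.723192 = 0.025984.
Hence σ₀² = 1/0.025984 ≈ 38.5.

σ₀² = 38.5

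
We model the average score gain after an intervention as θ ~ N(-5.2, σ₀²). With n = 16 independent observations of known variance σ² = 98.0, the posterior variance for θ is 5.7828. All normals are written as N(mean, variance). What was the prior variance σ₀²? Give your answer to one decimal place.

σ₀² = 103.5

For the Normal–Normal model with known σ², precisions add: τ_n = τ₀ + n/σ².
So 1/σ₀² = 1/5.7828 − 16/98.0 = 0.172927 − 0.163265 = 0.009662.
Hence σ₀² = 1/0.009662 ≈ 103.5.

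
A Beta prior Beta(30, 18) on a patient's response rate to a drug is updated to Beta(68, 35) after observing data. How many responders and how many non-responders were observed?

38 responders and 17 non-responders

Under Beta–binomial conjugacy the posterior parameters are (a+s, b+f).
Match parameters: s=68−30=38, f=35−18=17.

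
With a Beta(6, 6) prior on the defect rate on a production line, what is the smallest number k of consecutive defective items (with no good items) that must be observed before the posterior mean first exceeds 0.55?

After k defective items and 0 good items the posterior is Beta(6+k, 6), with mean (6+k)/(6+6+k).
Set (6+k)/(12+k) > 0.55 and solve: k > (0.55·12 − 6)/(1 − 0.55) = 1.333.
The smallest integer exceeding 1.333 is 2, and checking k=2: (8)/(14) = 0.5714 > 0.55.

k = 2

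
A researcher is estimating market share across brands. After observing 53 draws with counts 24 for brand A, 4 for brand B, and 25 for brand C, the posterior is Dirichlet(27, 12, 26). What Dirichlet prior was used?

For a Dirichlet(α) prior with multinomial counts c, the posterior is Dirichlet(α + c) componentwise.
Subtract each count from the matching posterior parameter: 27−24=3, 12−4=8, 26−25=1.

Dirichlet(3, 8, 1)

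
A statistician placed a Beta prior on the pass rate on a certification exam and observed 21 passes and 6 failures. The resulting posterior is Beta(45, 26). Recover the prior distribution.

Under Beta–binomial conjugacy the posterior parameters are (α+s, β+f).
Subtract the data counts: 45−21=24, 26−6=20.

Beta(24, 20)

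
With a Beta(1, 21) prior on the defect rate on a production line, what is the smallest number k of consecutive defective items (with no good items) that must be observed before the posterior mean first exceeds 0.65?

k = 39

After k defective items and 0 good items the posterior is Beta(1+k, 21), with mean (1+k)/(1+21+k).
Set (1+k)/(22+k) > 0.65 and solve: k > (0.65·22 − 1)/(1 − 0.65) = 38.000.
The smallest integer exceeding 38.000 is 39, and checking k=39: (40)/(61) = 0.6557 > 0.65.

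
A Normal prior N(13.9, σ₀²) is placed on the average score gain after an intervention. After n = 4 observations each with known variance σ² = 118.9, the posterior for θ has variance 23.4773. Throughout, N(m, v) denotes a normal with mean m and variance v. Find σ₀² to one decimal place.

σ₀² = 111.7

Posterior precision equals prior precision plus data precision: 1/σ_n² = 1/σ₀² + n/σ².
So 1/σ₀² = 1/23.4773 − 4/118.9 = 0.042594 − 0.033642 = 0.008952.
Hence σ₀² = 1/0.008952 ≈ 111.7.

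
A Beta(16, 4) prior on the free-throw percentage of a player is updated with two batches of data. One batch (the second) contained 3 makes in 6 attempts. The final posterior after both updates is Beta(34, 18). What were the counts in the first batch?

15 makes and 11 misses

Because Beta–binomial updating is additive in the counts, the combined data contributed (α_post−α_prior, β_post−β_prior) successes and failures.
Total across both batches: 34−16=18 makes, 18−4=14 misses.
Subtract the second batch: 18−3=15 makes and 14−3=11 misses.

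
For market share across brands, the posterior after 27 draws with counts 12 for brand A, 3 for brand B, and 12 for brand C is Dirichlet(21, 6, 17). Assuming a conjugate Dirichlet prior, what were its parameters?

For a Dirichlet(α) prior with multinomial counts c, the posterior is Dirichlet(α + c) componentwise.
Subtract each count from the matching posterior parameter: 21−12=9, 6−3=3, 17−12=5.

Dirichlet(9, 3, 5)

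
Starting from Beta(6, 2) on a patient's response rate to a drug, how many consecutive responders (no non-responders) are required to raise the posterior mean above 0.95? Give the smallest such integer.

k = 33

After k responders and 0 non-responders the posterior is Beta(6+k, 2), with mean (6+k)/(6+2+k).
Set (6+k)/(8+k) > 0.95 and solve: k > (0.95·8 − 6)/(1 − 0.95) = 32.000.
The smallest integer exceeding 32.000 is 33, and checking k=33: (39)/(41) = 0.9512 > 0.95.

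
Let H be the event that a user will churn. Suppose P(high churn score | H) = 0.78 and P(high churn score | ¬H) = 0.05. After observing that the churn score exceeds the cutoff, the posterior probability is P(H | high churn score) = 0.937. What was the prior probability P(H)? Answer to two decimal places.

In odds form, posterior odds = prior odds × likelihood ratio, so prior odds = posterior odds ÷ LR.
Posterior odds = 0.937/(1−0.937) = 14.8730. LR = 0.78/0.05 = 15.6000.
Prior odds = 14.8730/15.6000 = 0.9534, so P(H) = 0.9534/(1+0.9534) ≈ 0.49.

P(H) = 0.49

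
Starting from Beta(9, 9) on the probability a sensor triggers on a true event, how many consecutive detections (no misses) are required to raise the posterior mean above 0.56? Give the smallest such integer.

k = 3

After k detections and 0 misses the posterior is Beta(9+k, 9), with mean (9+k)/(9+9+k).
Set (9+k)/(18+k) > 0.56 and solve: k > (0.56·18 − 9)/(1 − 0.56) = 2.455.
The smallest integer exceeding 2.455 is 3, and checking k=3: (12)/(21) = 0.5714 > 0.56.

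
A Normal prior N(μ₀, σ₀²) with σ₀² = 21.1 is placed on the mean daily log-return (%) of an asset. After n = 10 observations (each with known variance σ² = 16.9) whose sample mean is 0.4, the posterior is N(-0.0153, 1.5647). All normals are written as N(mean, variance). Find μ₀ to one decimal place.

μ₀ = -5.2

The posterior mean is a precision-weighted average: μ_n = (τ₀μ₀ + τ_data·x̄)/(τ₀+τ_data), with τ₀=1/σ₀² and τ_data=n/σ².
Here τ₀ = 1/21.1 = 0.047393 and τ_data = 10/16.9 = 0.591716, so τ_n = 0.639109.
Rearranging for μ₀: μ₀ = (μ_n·τ_n − τ_data·x̄)/τ₀ = (-0.0153·0.639109 − 0.591716·0.4) / 0.047393 = -0.246465/0.047393 ≈ -5.2.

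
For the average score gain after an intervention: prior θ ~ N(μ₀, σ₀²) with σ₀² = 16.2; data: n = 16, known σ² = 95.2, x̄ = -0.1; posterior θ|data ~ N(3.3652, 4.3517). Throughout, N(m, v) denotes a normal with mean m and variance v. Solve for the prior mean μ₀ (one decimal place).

μ₀ = 12.8

With known observation variance, the Normal–Normal posterior has precision τ_n = τ₀ + n/σ² and mean μ_n = (τ₀μ₀ + (n/σ²)x̄)/τ_n.
Here τ₀ = 1/16.2 = 0.061728 and τ_data = 16/95.2 = 0.168067, so τ_n = 0.229795.
Rearranging for μ₀: μ₀ = (μ_n·τ_n − τ_data·x̄)/τ₀ = (3.3652·0.229795 − 0.168067·-0.1) / 0.061728 = 0.790113/0.061728 ≈ 12.8.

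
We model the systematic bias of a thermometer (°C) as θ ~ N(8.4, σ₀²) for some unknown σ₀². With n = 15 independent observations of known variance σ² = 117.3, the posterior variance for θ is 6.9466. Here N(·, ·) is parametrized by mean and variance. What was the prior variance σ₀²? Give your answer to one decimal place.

σ₀² = 62.2

Posterior precision equals prior precision plus data precision: 1/σ_n² = 1/σ₀² + n/σ².
So 1/σ₀² = 1/6.9466 − 15/117.3 = 0.143955 − 0.127877 = 0.016078.
Hence σ₀² = 1/0.016078 ≈ 62.2.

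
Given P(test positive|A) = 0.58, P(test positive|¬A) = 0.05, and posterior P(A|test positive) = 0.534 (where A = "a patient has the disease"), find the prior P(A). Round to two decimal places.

P(A) = 0.09

Bayes' rule in odds form gives O(A|E) = O(A)·[P(E|A)/P(E|¬A)], hence O(A) = O(A|E)/LR.
Posterior odds = 0.534/(1−0.534) = 1.1459. LR = 0.58/0.05 = 11.6000.
Prior odds = 1.1459/11.6000 = 0.0988, so P(A) = 0.0988/(1+0.0988) ≈ 0.09.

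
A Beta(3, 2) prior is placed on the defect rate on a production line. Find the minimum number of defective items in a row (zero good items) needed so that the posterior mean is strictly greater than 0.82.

After k defective items and 0 good items the posterior is Beta(3+k, 2), with mean (3+k)/(3+2+k).
Set (3+k)/(5+k) > 0.82 and solve: k > (0.82·5 − 3)/(1 − 0.82) = 6.111.
The smallest integer exceeding 6.111 is 7.

k = 7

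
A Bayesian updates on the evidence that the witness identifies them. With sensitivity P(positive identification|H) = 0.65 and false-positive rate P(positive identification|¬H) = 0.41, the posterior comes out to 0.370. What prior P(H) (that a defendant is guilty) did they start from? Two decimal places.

In odds form, posterior odds = prior odds × likelihood ratio, so prior odds = posterior odds ÷ LR.
Posterior odds = 0.370/(1−0.370) = 0.5873. LR = 0.65/0.41 = 1.5854.
Prior odds = 0.5873/1.5854 = 0.3704, so P(H) = 0.3704/(1+0.3704) ≈ 0.27.

P(H) = 0.27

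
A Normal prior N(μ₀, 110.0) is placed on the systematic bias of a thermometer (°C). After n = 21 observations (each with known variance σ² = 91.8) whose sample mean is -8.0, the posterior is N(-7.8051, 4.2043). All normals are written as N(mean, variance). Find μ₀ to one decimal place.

μ₀ = -2.9

The posterior mean is a precision-weighted average: μ_n = (τ₀μ₀ + τ_data·x̄)/(τ₀+τ_data), with τ₀=1/σ₀² and τ_data=n/σ².
Here τ₀ = 1/110.0 = 0.009091 and τ_data = 21/91.8 = 0.228758, so τ_n = 0.237849.
Rearranging for μ₀: μ₀ = (μ_n·τ_n − τ_data·x̄)/τ₀ = (-7.8051·0.237849 − 0.228758·-8.0) / 0.009091 = -0.026371/0.009091 ≈ -2.9.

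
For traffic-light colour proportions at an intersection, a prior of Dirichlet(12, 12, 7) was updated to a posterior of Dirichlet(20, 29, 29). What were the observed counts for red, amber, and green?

counts (8, 17, 22)

For a Dirichlet(α) prior with multinomial counts c, the posterior is Dirichlet(α + c) componentwise.
Counts are posterior − prior componentwise: 20−12=8, 29−12=17, 29−7=22.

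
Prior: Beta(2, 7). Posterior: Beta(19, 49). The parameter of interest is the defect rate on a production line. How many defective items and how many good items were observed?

17 defective items and 42 good items

Under Beta–binomial conjugacy the posterior parameters are (α+s, β+f).
So s = 19 − 2 = 17 and f = 49 − 7 = 42.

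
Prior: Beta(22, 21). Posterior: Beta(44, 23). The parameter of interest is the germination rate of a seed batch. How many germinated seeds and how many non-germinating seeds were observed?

A Beta(a, b) prior with s successes and f failures in binomial data gives a Beta(a+s, b+f) posterior.
Match parameters: s=44−22=22, f=23−21=2.

22 germinated seeds and 2 non-germinating seeds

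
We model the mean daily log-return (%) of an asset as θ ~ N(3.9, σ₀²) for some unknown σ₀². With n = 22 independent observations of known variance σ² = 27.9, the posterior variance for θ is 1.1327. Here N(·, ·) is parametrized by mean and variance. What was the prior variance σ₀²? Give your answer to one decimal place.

Posterior precision equals prior precision plus data precision: 1/σ_n² = 1/σ₀² + n/σ².
So 1/σ₀² = 1/1.1327 − 22/27.9 = 0.882846 − 0.788530 = 0.094316.
Hence σ₀² = 1/0.094316 ≈ 10.6.

σ₀² = 10.6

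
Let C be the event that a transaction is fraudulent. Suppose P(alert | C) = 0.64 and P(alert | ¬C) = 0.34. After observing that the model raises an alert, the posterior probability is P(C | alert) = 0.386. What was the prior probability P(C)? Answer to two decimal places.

Bayes' rule in odds form gives O(C|E) = O(C)·[P(E|C)/P(E|¬C)], hence O(C) = O(C|E)/LR.
Posterior odds = 0.386/(1−0.386) = 0.6287. LR = 0.64/0.34 = 1.8824.
Prior odds = 0.6287/1.8824 = 0.3340, so P(C) = 0.3340/(1+0.3340) ≈ 0.25.

P(C) = 0.25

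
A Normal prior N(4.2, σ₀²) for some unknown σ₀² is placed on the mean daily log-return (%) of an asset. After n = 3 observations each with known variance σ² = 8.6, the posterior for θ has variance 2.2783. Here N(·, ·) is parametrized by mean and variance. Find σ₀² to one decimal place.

σ₀² = 11.1

Posterior precision equals prior precision plus data precision: 1/σ_n² = 1/σ₀² + n/σ².
So 1/σ₀² = 1/2.2783 − 3/8.6 = 0.438924 − 0.348837 = 0.090087.
Hence σ₀² = 1/0.090087 ≈ 11.1.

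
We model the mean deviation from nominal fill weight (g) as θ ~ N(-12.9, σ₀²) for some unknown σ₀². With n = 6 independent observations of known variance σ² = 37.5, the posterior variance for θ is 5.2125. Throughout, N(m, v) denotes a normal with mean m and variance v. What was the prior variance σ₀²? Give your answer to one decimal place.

σ₀² = 31.4

Posterior precision equals prior precision plus data precision: 1/σ_n² = 1/σ₀² + n/σ².
So 1/σ₀² = 1/5.2125 − 6/37.5 = 0.191847 − 0.160000 = 0.031847.
Hence σ₀² = 1/0.031847 ≈ 31.4.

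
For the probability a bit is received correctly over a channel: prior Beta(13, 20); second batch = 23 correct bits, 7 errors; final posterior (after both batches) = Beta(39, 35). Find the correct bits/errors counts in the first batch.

3 correct bits and 8 errors

Because Beta–binomial updating is additive in the counts, the combined data contributed (α_post−α_prior, β_post−β_prior) successes and failures.
Total across both batches: 39−13=26 correct bits, 35−20=15 errors.
Subtract the second batch: 26−23=3 correct bits and 15−7=8 errors.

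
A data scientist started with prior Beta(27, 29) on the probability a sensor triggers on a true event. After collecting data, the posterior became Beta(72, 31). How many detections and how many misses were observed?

Under Beta–binomial conjugacy the posterior parameters are (a+s, b+f).
Match parameters: s=72−27=45, f=31−29=2.

45 detections and 2 misses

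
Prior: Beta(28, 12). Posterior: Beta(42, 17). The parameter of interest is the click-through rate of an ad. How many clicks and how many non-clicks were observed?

A Beta(a, b) prior with s successes and f failures in binomial data gives a Beta(a+s, b+f) posterior.
So s = 42 − 28 = 14 and f = 17 − 12 = 5.

14 clicks and 5 non-clicks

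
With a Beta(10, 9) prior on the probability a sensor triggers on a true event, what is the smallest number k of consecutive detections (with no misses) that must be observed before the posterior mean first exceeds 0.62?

k = 5

After k detections and 0 misses the posterior is Beta(10+k, 9), with mean (10+k)/(10+9+k).
Set (10+k)/(19+k) > 0.62 and solve: k > (0.62·19 − 10)/(1 − 0.62) = 4.684.
The smallest integer exceeding 4.684 is 5, and checking k=5: (15)/(24) = 0.6250 > 0.62.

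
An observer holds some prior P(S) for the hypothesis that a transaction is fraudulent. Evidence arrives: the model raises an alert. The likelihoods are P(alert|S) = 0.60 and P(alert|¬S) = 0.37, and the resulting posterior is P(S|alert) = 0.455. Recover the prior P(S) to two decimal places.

Bayes' rule in odds form gives O(S|E) = O(S)·[P(E|S)/P(E|¬S)], hence O(S) = O(S|E)/LR.
Posterior odds = 0.455/(1−0.455) = 0.8349. LR = 0.60/0.37 = 1.6216.
Prior odds = 0.8349/1.6216 = 0.5149, so P(S) = 0.5149/(1+0.5149) ≈ 0.34.

P(S) = 0.34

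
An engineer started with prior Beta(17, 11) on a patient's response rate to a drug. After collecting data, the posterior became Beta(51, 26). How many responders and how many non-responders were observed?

34 responders and 15 non-responders

Beta is conjugate to the binomial likelihood: posterior = Beta(a+s, b+f).
Match parameters: s=51−17=34, f=26−11=15.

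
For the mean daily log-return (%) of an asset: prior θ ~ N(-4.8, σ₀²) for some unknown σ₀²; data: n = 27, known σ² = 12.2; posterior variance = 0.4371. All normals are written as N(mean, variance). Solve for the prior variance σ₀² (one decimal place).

σ₀² = 13.4

For the Normal–Normal model with known σ², precisions add: τ_n = τ₀ + n/σ².
So 1/σ₀² = 1/0.4371 − 27/12.2 = 2.287806 − 2.213115 = 0.074691.
Hence σ₀² = 1/0.074691 ≈ 13.4.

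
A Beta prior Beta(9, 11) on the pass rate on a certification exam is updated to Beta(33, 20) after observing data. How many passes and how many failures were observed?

24 passes and 9 failures

A Beta(a, b) prior with s successes and f failures in binomial data gives a Beta(a+s, b+f) posterior.
Match parameters: s=33−9=24, f=20−11=9.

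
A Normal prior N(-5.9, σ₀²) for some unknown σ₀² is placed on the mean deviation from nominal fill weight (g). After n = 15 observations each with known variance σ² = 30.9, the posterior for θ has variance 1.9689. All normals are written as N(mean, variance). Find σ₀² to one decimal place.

For the Normal–Normal model with known σ², precisions add: τ_n = τ₀ + n/σ².
So 1/σ₀² = 1/1.9689 − 15/30.9 = 0.507898 − 0.485437 = 0.022461.
Hence σ₀² = 1/0.022461 ≈ 44.5.

σ₀² = 44.5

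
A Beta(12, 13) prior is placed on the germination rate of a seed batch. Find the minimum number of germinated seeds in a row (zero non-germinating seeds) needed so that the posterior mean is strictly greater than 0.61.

After k germinated seeds and 0 non-germinating seeds the posterior is Beta(12+k, 13), with mean (12+k)/(12+13+k).
Set (12+k)/(25+k) > 0.61 and solve: k > (0.61·25 − 12)/(1 − 0.61) = 8.333.
The smallest integer exceeding 8.333 is 9.

k = 9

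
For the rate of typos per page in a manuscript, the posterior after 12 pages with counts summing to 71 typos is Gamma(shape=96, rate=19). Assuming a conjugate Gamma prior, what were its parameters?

A Gamma(α, β) prior (rate parametrization) on a Poisson rate with n observations summing to S gives posterior Gamma(α+S, β+n).
So α = 96 − 71 = 25 and β = 19 − 12 = 7.

Gamma(shape=25, rate=7)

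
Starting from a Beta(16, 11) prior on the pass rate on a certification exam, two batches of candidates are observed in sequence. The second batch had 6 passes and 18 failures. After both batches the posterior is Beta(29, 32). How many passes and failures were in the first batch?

7 passes and 3 failures

Sequential conjugate updates are equivalent to a single update on the pooled data, so total successes = posterior α − prior α and total failures = posterior β − prior β.
Total across both batches: 29−16=13 passes, 32−11=21 failures.
Subtract the second batch: 13−6=7 passes and 21−18=3 failures.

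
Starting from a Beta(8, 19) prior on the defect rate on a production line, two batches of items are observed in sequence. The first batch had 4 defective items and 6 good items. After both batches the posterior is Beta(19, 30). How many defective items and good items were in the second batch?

Because Beta–binomial updating is additive in the counts, the combined data contributed (α_post−α_prior, β_post−β_prior) successes and failures.
Total across both batches: 19−8=11 defective items, 30−19=11 good items.
Subtract the first batch: 11−4=7 defective items and 11−6=5 good items.

7 defective items and 5 good items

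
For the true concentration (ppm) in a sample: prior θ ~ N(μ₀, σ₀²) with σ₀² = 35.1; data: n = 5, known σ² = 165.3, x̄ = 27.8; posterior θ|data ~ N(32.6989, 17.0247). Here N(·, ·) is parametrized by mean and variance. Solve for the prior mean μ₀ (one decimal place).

The posterior mean is a precision-weighted average: μ_n = (τ₀μ₀ + τ_data·x̄)/(τ₀+τ_data), with τ₀=1/σ₀² and τ_data=n/σ².
Here τ₀ = 1/35.1 = 0.028490 and τ_data = 5/165.3 = 0.030248, so τ_n = 0.058738.
Rearranging for μ₀: μ₀ = (μ_n·τ_n − τ_data·x̄)/τ₀ = (32.6989·0.058738 − 0.030248·27.8) / 0.028490 = 1.079774/0.028490 ≈ 37.9.

μ₀ = 37.9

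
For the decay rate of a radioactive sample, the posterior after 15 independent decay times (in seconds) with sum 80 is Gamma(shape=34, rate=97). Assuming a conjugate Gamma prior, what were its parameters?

Gamma–exponential conjugacy: posterior shape = α + n, posterior rate = β + Σtᵢ.
So α = 34 − 15 = 19 and β = 97 − 80 = 17.

Gamma(shape=19, rate=17)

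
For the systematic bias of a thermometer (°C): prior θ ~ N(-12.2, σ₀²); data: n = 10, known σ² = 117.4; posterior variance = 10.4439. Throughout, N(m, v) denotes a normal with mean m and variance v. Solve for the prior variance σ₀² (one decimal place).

Posterior precision equals prior precision plus data precision: 1/σ_n² = 1/σ₀² + n/σ².
So 1/σ₀² = 1/10.4439 − 10/117.4 = 0.095750 − 0.085179 = 0.010571.
Hence σ₀² = 1/0.010571 ≈ 94.6.

σ₀² = 94.6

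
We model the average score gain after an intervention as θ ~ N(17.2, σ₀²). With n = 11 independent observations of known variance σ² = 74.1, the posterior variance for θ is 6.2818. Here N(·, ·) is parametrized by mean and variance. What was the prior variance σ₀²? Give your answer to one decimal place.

Posterior precision equals prior precision plus data precision: 1/σ_n² = 1/σ₀² + n/σ².
So 1/σ₀² = 1/6.2818 − 11/74.1 = 0.159190 − 0.148448 = 0.010742.
Hence σ₀² = 1/0.010742 ≈ 93.1.

σ₀² = 93.1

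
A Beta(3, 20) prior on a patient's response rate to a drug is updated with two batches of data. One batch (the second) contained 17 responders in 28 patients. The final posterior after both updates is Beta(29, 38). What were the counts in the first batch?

9 responders and 7 non-responders

Because Beta–binomial updating is additive in the counts, the combined data contributed (α_post−α_prior, β_post−β_prior) successes and failures.
Total across both batches: 29−3=26 responders, 38−20=18 non-responders.
Subtract the second batch: 26−17=9 responders and 18−11=7 non-responders.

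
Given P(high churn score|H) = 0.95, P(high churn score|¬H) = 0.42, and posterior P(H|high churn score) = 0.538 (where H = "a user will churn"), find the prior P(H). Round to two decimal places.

P(H) = 0.34

In odds form, posterior odds = prior odds × likelihood ratio, so prior odds = posterior odds ÷ LR.
Posterior odds = 0.538/(1−0.538) = 1.1645. LR = 0.95/0.42 = 2.2619.
Prior odds = 1.1645/2.2619 = 0.5148, so P(H) = 0.5148/(1+0.5148) ≈ 0.34.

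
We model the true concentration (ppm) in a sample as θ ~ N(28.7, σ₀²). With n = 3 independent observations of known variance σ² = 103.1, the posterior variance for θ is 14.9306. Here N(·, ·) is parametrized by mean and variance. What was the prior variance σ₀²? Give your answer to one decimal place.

Posterior precision equals prior precision plus data precision: 1/σ_n² = 1/σ₀² + n/σ².
So 1/σ₀² = 1/14.9306 − 3/103.1 = 0.066977 − 0.029098 = 0.037879.
Hence σ₀² = 1/0.037879 ≈ 26.4.

σ₀² = 26.4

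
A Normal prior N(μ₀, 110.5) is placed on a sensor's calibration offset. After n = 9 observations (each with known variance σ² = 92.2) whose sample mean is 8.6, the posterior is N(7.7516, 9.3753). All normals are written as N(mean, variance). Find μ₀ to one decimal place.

The posterior mean is a precision-weighted average: μ_n = (τ₀μ₀ + τ_data·x̄)/(τ₀+τ_data), with τ₀=1/σ₀² and τ_data=n/σ².
Here τ₀ = 1/110.5 = 0.009050 and τ_data = 9/92.2 = 0.097614, so τ_n = 0.106664.
Rearranging for μ₀: μ₀ = (μ_n·τ_n − τ_data·x̄)/τ₀ = (7.7516·0.106664 − 0.097614·8.6) / 0.009050 = -0.012664/0.009050 ≈ -1.4.

μ₀ = -1.4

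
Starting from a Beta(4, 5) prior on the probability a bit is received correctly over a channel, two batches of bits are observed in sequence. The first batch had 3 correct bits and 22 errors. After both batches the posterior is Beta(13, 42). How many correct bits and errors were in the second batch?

6 correct bits and 15 errors

Sequential conjugate updates are equivalent to a single update on the pooled data, so total successes = posterior α − prior α and total failures = posterior β − prior β.
Total across both batches: 13−4=9 correct bits, 42−5=37 errors.
Subtract the first batch: 9−3=6 correct bits and 37−22=15 errors.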